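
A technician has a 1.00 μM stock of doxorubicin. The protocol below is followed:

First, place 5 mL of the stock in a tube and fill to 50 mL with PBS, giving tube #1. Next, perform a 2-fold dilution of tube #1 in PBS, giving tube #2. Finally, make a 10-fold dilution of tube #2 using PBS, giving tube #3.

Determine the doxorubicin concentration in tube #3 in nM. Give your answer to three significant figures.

Step 1: 5 mL brought to 50 mL → factor 50/5 = 10
Step 2: 2-fold → factor 2
Step 3: 10-fold → factor 10
Overall dilution factor = 10 × 2 × 10 = 200
Final = 1.00 μM / 200 = 0.005000 μM = 5.00 nM

5.00 nM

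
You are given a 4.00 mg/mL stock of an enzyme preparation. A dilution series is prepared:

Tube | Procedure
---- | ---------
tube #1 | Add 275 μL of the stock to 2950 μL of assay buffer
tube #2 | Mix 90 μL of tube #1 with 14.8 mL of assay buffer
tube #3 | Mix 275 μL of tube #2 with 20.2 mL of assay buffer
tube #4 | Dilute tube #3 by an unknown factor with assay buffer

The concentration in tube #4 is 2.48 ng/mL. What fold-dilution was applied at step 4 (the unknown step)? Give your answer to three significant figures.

Step 1: 275 μL + 2950 μL = 3225 μL total → factor 3225/275 = 11.727
Step 2: 90 μL + 14.8 mL = 14890 μL total → factor 14890/90 = 165.44
Step 3: 275 μL + 20.2 mL = 20475 μL total → factor 20475/275 = 74.455
Step 4: unknown factor x
Product of known-step factors = 1.4446 × 10^5
Overall factor = 4.00 mg/mL / (2.48 ng/mL) = 1.6129 × 10^6
x = 1.6129 × 10^6 / 1.4446 × 10^5 = 11.2

11.2-fold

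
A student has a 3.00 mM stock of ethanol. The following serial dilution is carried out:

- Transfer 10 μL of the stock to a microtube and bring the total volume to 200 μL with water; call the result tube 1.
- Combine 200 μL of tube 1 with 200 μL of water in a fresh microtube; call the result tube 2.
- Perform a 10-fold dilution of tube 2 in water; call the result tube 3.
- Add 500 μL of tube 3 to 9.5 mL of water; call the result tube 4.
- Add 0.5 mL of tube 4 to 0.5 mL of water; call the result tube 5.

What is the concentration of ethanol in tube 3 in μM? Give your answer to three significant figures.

Step 1: 10 μL brought to 200 μL → factor 200/10 = 20
Step 2: 200 μL + 200 μL = 400 μL total → factor 400/200 = 2
Step 3: 10-fold → factor 10
Dilution factor through tube 3 = 20 × 2 × 10 = 400
[tube 3] = 3.00 mM / 400 = 0.007500 mM = 7.50 μM

7.50 μM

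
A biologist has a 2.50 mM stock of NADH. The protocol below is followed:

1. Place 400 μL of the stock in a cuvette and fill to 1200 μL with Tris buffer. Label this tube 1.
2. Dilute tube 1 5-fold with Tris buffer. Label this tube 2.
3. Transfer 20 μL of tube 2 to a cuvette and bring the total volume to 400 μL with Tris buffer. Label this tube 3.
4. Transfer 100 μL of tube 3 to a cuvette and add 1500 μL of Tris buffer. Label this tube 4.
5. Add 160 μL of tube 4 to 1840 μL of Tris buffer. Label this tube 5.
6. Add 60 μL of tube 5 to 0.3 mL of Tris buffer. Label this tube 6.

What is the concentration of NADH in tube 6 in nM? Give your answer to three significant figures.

6.94 nM

Step 1: 400 μL brought to 1200 μL → factor 1200/400 = 3
Step 2: 5-fold → factor 5
Step 3: 20 μL brought to 400 μL → factor 400/20 = 20
Step 4: 100 μL + 1500 μL = 1600 μL total → factor 1600/100 = 16
Step 5: 160 μL + 1840 μL = 2000 μL total → factor 2000/160 = 12.5
Step 6: 60 μL + 0.3 mL = 360 μL total → factor 360/60 = 6
Overall dilution factor = 3 × 5 × 20 × 16 × 12.5 × 6 = 3.6 × 10^5
Final = 2.50 mM / 3.6 × 10^5 = 6.944 × 10^-6 mM = 6.94 nM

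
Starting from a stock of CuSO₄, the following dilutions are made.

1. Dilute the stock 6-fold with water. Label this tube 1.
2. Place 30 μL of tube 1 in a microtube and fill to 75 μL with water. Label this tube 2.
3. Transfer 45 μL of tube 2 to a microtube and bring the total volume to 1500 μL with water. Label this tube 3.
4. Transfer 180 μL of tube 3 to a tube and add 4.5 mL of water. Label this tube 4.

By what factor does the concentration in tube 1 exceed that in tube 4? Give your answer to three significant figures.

Step 1: 6-fold → factor 6
Step 2: 30 μL brought to 75 μL → factor 75/30 = 2.5
Step 3: 45 μL brought to 1500 μL → factor 1500/45 = 33.333
Step 4: 180 μL + 4.5 mL = 4680 μL total → factor 4680/180 = 26
Dilution factor to tube 1 = 6; to tube 4 = 13000
[tube 1]/[tube 4] = (factor to tube 4)/(factor to tube 1) = 13000/6 = 2.17 × 10^3

2.17 × 10^3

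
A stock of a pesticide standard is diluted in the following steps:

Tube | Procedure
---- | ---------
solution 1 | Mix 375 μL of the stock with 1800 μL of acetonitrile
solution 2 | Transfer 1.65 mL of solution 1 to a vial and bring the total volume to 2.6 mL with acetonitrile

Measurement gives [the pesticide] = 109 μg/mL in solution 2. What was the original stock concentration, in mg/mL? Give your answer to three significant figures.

0.996 mg/mL

Step 1: 375 μL + 1800 μL = 2175 μL total → factor 2175/375 = 5.8
Step 2: 1.65 mL brought to 2.6 mL → factor 2.6/1.65 = 1.5758
Overall dilution factor = 5.8 × 1.5758 = 9.1394
Stock = 109 μg/mL × 9.1394 = 996.2 μg/mL = 0.996 mg/mL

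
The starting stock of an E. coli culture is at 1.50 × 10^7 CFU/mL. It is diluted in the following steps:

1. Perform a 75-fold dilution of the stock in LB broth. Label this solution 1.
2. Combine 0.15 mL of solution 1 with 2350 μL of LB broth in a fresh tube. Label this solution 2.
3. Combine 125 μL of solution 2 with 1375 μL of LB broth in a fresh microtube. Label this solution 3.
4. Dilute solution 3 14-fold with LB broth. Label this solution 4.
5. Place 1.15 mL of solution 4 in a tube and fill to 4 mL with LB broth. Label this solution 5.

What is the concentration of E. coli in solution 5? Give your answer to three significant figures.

Step 1: 75-fold → factor 75
Step 2: 0.15 mL + 2350 μL = 2.5 mL total → factor 2.5/0.15 = 16.667
Step 3: 125 μL + 1375 μL = 1500 μL total → factor 1500/125 = 12
Step 4: 14-fold → factor 14
Step 5: 1.15 mL brought to 4 mL → factor 4/1.15 = 3.4783
Overall dilution factor = 75 × 16.667 × 12 × 14 × 3.4783 = 7.3043 × 10^5
Final = 1.50 × 10^7 CFU/mL / 7.3043 × 10^5 = 20.5 CFU/mL

20.5 CFU/mL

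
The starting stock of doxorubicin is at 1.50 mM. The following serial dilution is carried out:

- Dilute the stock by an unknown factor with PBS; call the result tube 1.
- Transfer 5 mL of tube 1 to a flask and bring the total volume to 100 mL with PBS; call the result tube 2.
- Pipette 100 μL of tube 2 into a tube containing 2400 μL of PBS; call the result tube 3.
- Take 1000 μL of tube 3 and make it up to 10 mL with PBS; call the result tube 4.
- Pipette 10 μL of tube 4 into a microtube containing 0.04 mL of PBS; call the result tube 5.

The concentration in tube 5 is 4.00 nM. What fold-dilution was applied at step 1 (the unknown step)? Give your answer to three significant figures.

Step 1: unknown factor x
Step 2: 5 mL brought to 100 mL → factor 100/5 = 20
Step 3: 100 μL + 2400 μL = 2500 μL total → factor 2500/100 = 25
Step 4: 1000 μL brought to 10 mL → factor 10000/1000 = 10
Step 5: 10 μL + 0.04 mL = 50 μL total → factor 50/10 = 5
Product of known-step factors = 25000
Overall factor = 1.50 mM / (4.00 nM) = 3.75 × 10^5
x = 3.75 × 10^5 / 25000 = 15.0

15.0-fold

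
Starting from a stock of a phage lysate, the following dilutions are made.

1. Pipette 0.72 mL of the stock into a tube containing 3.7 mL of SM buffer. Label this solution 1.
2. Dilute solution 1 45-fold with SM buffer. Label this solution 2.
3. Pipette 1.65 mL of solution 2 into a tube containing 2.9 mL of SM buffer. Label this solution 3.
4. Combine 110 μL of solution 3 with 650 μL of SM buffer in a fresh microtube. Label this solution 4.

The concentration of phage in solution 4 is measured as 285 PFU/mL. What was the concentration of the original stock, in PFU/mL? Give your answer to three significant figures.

Step 1: 0.72 mL + 3.7 mL = 4.42 mL total → factor 4.42/0.72 = 6.1389
Step 2: 45-fold → factor 45
Step 3: 1.65 mL + 2.9 mL = 4.55 mL total → factor 4.55/1.65 = 2.7576
Step 4: 110 μL + 650 μL = 760 μL total → factor 760/110 = 6.9091
Overall dilution factor = 6.1389 × 45 × 2.7576 × 6.9091 = 5263.2
Stock = 285 PFU/mL × 5263.2 = 1.50 × 10^6 PFU/mL

1.50 × 10^6 PFU/mL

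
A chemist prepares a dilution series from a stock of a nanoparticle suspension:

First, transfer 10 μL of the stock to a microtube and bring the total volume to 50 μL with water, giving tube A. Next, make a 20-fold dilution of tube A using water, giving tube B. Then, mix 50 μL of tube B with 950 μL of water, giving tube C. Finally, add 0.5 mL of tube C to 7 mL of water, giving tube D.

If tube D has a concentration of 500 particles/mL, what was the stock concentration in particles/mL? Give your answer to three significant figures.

Step 1: 10 μL brought to 50 μL → factor 50/10 = 5
Step 2: 20-fold → factor 20
Step 3: 50 μL + 950 μL = 1000 μL total → factor 1000/50 = 20
Step 4: 0.5 mL + 7 mL = 7.5 mL total → factor 7.5/0.5 = 15
Overall dilution factor = 5 × 20 × 20 × 15 = 30000
Stock = 500 particles/mL × 30000 = 1.50 × 10^7 particles/mL

1.50 × 10^7 particles/mL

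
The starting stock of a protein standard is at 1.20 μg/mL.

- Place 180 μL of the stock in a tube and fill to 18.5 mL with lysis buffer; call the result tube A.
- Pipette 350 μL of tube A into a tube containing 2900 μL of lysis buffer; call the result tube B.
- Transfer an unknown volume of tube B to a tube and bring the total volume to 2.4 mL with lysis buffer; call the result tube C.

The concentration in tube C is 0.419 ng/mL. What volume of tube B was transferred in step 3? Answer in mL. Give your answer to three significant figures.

Step 1: 180 μL brought to 18.5 mL → factor 18500/180 = 102.78
Step 2: 350 μL + 2900 μL = 3250 μL total → factor 3250/350 = 9.2857
Step 3: v brought to 2.4 mL → factor = 2.4 mL/v
Product of known-step factors = 954.37
Overall factor = 1.20 μg/mL / (0.419 ng/mL) = 2864
Step-3 factor = 2864 / 954.37 = 3.0009
v = 2.4 mL / 3.0009 = 0.800 mL

0.800 mL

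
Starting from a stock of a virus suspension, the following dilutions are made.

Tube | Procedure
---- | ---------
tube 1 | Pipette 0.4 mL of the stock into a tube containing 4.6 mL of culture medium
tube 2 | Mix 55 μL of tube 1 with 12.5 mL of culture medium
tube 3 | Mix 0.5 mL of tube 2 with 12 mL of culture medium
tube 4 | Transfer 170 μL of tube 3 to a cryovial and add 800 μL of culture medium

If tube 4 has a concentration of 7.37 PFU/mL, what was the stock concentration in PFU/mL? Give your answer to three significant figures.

Step 1: 0.4 mL + 4.6 mL = 5 mL total → factor 5/0.4 = 12.5
Step 2: 55 μL + 12.5 mL = 12555 μL total → factor 12555/55 = 228.27
Step 3: 0.5 mL + 12 mL = 12.5 mL total → factor 12.5/0.5 = 25
Step 4: 170 μL + 800 μL = 970 μL total → factor 970/170 = 5.7059
Overall dilution factor = 12.5 × 228.27 × 25 × 5.7059 = 4.0703 × 10^5
Stock = 7.37 PFU/mL × 4.0703 × 10^5 = 3.00 × 10^6 PFU/mL

3.00 × 10^6 PFU/mL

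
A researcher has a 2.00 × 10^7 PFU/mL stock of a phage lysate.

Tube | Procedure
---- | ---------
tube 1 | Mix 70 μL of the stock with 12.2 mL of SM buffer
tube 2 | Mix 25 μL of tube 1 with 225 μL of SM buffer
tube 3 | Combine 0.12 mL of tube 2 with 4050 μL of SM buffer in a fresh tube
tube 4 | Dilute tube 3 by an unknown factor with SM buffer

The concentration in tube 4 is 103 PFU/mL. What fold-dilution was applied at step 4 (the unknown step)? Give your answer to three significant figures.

3.19-fold

Step 1: 70 μL + 12.2 mL = 12270 μL total → factor 12270/70 = 175.29
Step 2: 25 μL + 225 μL = 250 μL total → factor 250/25 = 10
Step 3: 0.12 mL + 4050 μL = 4.17 mL total → factor 4.17/0.12 = 34.75
Step 4: unknown factor x
Product of known-step factors = 60912
Overall factor = 2.00 × 10^7 PFU/mL / (103 PFU/mL) = 1.9417 × 10^5
x = 1.9417 × 10^5 / 60912 = 3.19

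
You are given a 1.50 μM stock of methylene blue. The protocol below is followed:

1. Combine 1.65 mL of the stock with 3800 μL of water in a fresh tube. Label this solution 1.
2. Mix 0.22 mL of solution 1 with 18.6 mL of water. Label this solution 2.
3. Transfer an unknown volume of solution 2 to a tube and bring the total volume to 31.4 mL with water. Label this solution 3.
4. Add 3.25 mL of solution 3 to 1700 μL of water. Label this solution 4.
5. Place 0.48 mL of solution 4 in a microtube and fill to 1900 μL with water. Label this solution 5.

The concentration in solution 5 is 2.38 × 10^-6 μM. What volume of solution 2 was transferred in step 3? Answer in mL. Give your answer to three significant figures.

0.0849 mL

Step 1: 1.65 mL + 3800 μL = 5.45 mL total → factor 5.45/1.65 = 3.303
Step 2: 0.22 mL + 18.6 mL = 18.82 mL total → factor 18.82/0.22 = 85.545
Step 3: v brought to 31.4 mL → factor = 31.4 mL/v
Step 4: 3.25 mL + 1700 μL = 4.95 mL total → factor 4.95/3.25 = 1.5231
Step 5: 0.48 mL brought to 1900 μL → factor 1.9/0.48 = 3.9583
Product of known-step factors = 1703.5
Overall factor = 1.50 μM / (2.38 × 10^-6 μM) = 6.3025 × 10^5
Step-3 factor = 6.3025 × 10^5 / 1703.5 = 369.97
v = 31.4 mL / 369.97 = 0.0849 mL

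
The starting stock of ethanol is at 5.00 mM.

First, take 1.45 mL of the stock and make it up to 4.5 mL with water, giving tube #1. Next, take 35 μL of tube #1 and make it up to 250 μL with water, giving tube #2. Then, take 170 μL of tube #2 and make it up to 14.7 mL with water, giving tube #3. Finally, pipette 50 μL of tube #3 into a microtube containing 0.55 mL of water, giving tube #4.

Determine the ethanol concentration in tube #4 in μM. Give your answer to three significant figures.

Step 1: 1.45 mL brought to 4.5 mL → factor 4.5/1.45 = 3.1034
Step 2: 35 μL brought to 250 μL → factor 250/35 = 7.1429
Step 3: 170 μL brought to 14.7 mL → factor 14700/170 = 86.471
Step 4: 50 μL + 0.55 mL = 600 μL total → factor 600/50 = 12
Overall dilution factor = 3.1034 × 7.1429 × 86.471 × 12 = 23002
Final = 5.00 mM / 23002 = 0.0002174 mM = 0.217 μM

0.217 μM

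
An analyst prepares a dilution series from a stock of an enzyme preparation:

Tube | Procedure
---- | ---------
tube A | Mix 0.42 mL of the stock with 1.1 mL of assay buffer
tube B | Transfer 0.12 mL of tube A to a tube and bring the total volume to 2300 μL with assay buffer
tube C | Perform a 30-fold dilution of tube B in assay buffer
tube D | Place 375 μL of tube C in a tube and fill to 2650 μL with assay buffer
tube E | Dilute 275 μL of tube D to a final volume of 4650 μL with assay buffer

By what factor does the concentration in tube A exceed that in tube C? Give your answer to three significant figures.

Step 1: 0.42 mL + 1.1 mL = 1.52 mL total → factor 1.52/0.42 = 3.619
Step 2: 0.12 mL brought to 2300 μL → factor 2.3/0.12 = 19.167
Step 3: 30-fold → factor 30
Dilution factor to tube A = 3.619; to tube C = 2081
[tube A]/[tube C] = (factor to tube C)/(factor to tube A) = 2081/3.619 = 575

575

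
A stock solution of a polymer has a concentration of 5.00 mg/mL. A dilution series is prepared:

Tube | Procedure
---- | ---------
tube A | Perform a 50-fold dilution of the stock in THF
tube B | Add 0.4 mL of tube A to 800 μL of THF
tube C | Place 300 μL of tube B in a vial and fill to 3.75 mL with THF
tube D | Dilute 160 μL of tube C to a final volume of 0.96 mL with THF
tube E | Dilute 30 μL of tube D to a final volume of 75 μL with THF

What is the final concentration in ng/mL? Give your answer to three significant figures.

178 ng/mL

Step 1: 50-fold → factor 50
Step 2: 0.4 mL + 800 μL = 1.2 mL total → factor 1.2/0.4 = 3
Step 3: 300 μL brought to 3.75 mL → factor 3750/300 = 12.5
Step 4: 160 μL brought to 0.96 mL → factor 960/160 = 6
Step 5: 30 μL brought to 75 μL → factor 75/30 = 2.5
Overall dilution factor = 50 × 3 × 12.5 × 6 × 2.5 = 28125
Final = 5.00 mg/mL / 28125 = 0.0001778 mg/mL = 178 ng/mL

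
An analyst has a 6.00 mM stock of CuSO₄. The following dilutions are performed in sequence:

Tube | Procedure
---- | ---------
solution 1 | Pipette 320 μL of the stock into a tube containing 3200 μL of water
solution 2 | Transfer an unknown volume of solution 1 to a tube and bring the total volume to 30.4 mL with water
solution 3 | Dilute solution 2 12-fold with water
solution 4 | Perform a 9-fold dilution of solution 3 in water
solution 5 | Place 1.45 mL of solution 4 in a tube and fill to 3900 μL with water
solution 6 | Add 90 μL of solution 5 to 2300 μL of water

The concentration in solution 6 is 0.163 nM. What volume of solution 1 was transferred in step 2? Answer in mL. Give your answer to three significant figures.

0.0701 mL

Step 1: 320 μL + 3200 μL = 3520 μL total → factor 3520/320 = 11
Step 2: v brought to 30.4 mL → factor = 30.4 mL/v
Step 3: 12-fold → factor 12
Step 4: 9-fold → factor 9
Step 5: 1.45 mL brought to 3900 μL → factor 3.9/1.45 = 2.6897
Step 6: 90 μL + 2300 μL = 2390 μL total → factor 2390/90 = 26.556
Product of known-step factors = 84853
Overall factor = 6.00 mM / (0.163 nM) = 3.681 × 10^7
Step-2 factor = 3.681 × 10^7 / 84853 = 433.81
v = 30.4 mL / 433.81 = 0.0701 mL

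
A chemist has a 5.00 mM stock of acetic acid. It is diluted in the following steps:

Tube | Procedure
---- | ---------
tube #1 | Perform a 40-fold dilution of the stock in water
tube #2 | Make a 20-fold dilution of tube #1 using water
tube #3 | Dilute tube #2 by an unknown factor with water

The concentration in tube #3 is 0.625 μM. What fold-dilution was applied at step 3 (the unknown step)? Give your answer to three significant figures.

10.0-fold

Step 1: 40-fold → factor 40
Step 2: 20-fold → factor 20
Step 3: unknown factor x
Product of known-step factors = 800
Overall factor = 5.00 mM / (0.625 μM) = 8000
x = 8000 / 800 = 10.0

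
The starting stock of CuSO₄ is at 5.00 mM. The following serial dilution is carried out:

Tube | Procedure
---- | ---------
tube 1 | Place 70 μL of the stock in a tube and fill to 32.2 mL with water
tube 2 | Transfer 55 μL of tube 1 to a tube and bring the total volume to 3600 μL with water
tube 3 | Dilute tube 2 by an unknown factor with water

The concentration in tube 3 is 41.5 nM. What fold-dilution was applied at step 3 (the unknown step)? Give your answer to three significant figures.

Step 1: 70 μL brought to 32.2 mL → factor 32200/70 = 460
Step 2: 55 μL brought to 3600 μL → factor 3600/55 = 65.455
Step 3: unknown factor x
Product of known-step factors = 30109
Overall factor = 5.00 mM / (41.5 nM) = 1.2048 × 10^5
x = 1.2048 × 10^5 / 30109 = 4.00

4.00-fold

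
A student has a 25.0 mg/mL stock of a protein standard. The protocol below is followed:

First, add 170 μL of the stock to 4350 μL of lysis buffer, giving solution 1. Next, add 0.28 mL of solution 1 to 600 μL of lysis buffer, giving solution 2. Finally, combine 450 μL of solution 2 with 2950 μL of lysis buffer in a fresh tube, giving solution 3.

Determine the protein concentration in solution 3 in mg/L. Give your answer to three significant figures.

Step 1: 170 μL + 4350 μL = 4520 μL total → factor 4520/170 = 26.588
Step 2: 0.28 mL + 600 μL = 0.88 mL total → factor 0.88/0.28 = 3.1429
Step 3: 450 μL + 2950 μL = 3400 μL total → factor 3400/450 = 7.5556
Overall dilution factor = 26.588 × 3.1429 × 7.5556 = 631.37
Final = 25.0 mg/mL / 631.37 = 0.03960 mg/mL = 39.6 mg/L

39.6 mg/L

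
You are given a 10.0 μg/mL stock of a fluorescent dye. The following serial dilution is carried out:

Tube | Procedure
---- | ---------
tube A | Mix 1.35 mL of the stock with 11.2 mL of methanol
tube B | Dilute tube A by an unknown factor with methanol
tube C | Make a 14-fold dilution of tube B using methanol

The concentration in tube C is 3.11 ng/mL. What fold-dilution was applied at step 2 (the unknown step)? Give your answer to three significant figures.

24.7-fold

Step 1: 1.35 mL + 11.2 mL = 12.55 mL total → factor 12.55/1.35 = 9.2963
Step 2: unknown factor x
Step 3: 14-fold → factor 14
Product of known-step factors = 130.15
Overall factor = 10.0 μg/mL / (3.11 ng/mL) = 3215.4
x = 3215.4 / 130.15 = 24.7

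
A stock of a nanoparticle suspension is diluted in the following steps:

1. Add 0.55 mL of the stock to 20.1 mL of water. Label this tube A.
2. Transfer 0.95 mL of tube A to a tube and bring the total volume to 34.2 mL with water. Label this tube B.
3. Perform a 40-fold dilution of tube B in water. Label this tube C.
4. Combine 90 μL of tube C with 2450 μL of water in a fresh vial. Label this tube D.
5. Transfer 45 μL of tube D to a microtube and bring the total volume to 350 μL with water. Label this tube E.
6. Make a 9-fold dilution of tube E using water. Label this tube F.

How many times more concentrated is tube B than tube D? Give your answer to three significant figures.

1.13 × 10^3

Step 1: 0.55 mL + 20.1 mL = 20.65 mL total → factor 20.65/0.55 = 37.545
Step 2: 0.95 mL brought to 34.2 mL → factor 34.2/0.95 = 36
Step 3: 40-fold → factor 40
Step 4: 90 μL + 2450 μL = 2540 μL total → factor 2540/90 = 28.222
Dilution factor to tube B = 1351.6; to tube D = 1.5258 × 10^6
[tube B]/[tube D] = (factor to tube D)/(factor to tube B) = 1.5258 × 10^6/1351.6 = 1.13 × 10^3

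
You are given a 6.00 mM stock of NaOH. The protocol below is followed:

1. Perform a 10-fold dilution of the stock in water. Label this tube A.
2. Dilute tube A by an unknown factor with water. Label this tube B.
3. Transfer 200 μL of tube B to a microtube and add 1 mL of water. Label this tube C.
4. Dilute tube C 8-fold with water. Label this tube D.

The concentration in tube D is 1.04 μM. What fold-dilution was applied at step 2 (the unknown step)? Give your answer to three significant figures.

12.0-fold

Step 1: 10-fold → factor 10
Step 2: unknown factor x
Step 3: 200 μL + 1 mL = 1200 μL total → factor 1200/200 = 6
Step 4: 8-fold → factor 8
Product of known-step factors = 480
Overall factor = 6.00 mM / (1.04 μM) = 5769.2
x = 5769.2 / 480 = 12.0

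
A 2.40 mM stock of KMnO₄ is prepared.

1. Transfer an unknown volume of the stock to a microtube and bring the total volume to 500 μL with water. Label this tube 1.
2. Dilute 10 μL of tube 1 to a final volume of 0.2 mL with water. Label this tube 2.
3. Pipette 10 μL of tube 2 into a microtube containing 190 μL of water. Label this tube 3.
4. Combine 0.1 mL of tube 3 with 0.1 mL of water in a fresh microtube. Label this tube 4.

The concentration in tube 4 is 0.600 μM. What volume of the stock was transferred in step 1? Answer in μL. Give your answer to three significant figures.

100 μL

Step 1: v brought to 500 μL → factor = 500 μL/v
Step 2: 10 μL brought to 0.2 mL → factor 200/10 = 20
Step 3: 10 μL + 190 μL = 200 μL total → factor 200/10 = 20
Step 4: 0.1 mL + 0.1 mL = 0.2 mL total → factor 0.2/0.1 = 2
Product of known-step factors = 800
Overall factor = 2.40 mM / (0.600 μM) = 4000
Step-1 factor = 4000 / 800 = 5
v = 500 μL / 5 = 100 μL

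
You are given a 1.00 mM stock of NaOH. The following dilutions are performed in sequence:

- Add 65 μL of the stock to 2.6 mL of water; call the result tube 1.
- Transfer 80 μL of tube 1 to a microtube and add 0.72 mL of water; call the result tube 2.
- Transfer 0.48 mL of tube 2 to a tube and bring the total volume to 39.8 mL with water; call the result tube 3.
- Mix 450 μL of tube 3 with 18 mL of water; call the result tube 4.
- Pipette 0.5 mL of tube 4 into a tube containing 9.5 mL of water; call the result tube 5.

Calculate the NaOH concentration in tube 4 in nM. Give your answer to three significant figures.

Step 1: 65 μL + 2.6 mL = 2665 μL total → factor 2665/65 = 41
Step 2: 80 μL + 0.72 mL = 800 μL total → factor 800/80 = 10
Step 3: 0.48 mL brought to 39.8 mL → factor 39.8/0.48 = 82.917
Step 4: 450 μL + 18 mL = 18450 μL total → factor 18450/450 = 41
Dilution factor through tube 4 = 41 × 10 × 82.917 × 41 = 1.3938 × 10^6
[tube 4] = 1.00 mM / 1.3938 × 10^6 = 7.174 × 10^-7 mM = 0.717 nM

0.717 nM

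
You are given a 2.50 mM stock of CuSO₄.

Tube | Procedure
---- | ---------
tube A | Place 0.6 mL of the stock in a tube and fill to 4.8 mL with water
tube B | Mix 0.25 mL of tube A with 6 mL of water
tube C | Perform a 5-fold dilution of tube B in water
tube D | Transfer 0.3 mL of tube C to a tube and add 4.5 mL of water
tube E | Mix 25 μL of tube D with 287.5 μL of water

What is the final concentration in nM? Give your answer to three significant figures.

Step 1: 0.6 mL brought to 4.8 mL → factor 4.8/0.6 = 8
Step 2: 0.25 mL + 6 mL = 6.25 mL total → factor 6.25/0.25 = 25
Step 3: 5-fold → factor 5
Step 4: 0.3 mL + 4.5 mL = 4.8 mL total → factor 4.8/0.3 = 16
Step 5: 25 μL + 287.5 μL = 312.5 μL total → factor 312.5/25 = 12.5
Overall dilution factor = 8 × 25 × 5 × 16 × 12.5 = 2 × 10^5
Final = 2.50 mM / 2 × 10^5 = 1.250 × 10^-5 mM = 12.5 nM

12.5 nM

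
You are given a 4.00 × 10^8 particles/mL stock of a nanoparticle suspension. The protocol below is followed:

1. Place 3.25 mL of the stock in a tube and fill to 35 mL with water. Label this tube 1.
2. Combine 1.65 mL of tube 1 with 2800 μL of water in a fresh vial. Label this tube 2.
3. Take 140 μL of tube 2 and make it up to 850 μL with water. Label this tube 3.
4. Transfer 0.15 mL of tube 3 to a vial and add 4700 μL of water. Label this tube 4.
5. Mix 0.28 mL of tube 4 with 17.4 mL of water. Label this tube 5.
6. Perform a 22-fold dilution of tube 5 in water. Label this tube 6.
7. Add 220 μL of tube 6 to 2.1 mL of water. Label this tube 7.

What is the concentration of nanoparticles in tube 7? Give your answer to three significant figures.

Step 1: 3.25 mL brought to 35 mL → factor 35/3.25 = 10.769
Step 2: 1.65 mL + 2800 μL = 4.45 mL total → factor 4.45/1.65 = 2.697
Step 3: 140 μL brought to 850 μL → factor 850/140 = 6.0714
Step 4: 0.15 mL + 4700 μL = 4.85 mL total → factor 4.85/0.15 = 32.333
Step 5: 0.28 mL + 17.4 mL = 17.68 mL total → factor 17.68/0.28 = 63.143
Step 6: 22-fold → factor 22
Step 7: 220 μL + 2.1 mL = 2320 μL total → factor 2320/220 = 10.545
Overall dilution factor = 10.769 × 2.697 × 6.0714 × 32.333 × 63.143 × 22 × 10.545 = 8.3525 × 10^7
Final = 4.00 × 10^8 particles/mL / 8.3525 × 10^7 = 4.79 particles/mL

4.79 particles/mL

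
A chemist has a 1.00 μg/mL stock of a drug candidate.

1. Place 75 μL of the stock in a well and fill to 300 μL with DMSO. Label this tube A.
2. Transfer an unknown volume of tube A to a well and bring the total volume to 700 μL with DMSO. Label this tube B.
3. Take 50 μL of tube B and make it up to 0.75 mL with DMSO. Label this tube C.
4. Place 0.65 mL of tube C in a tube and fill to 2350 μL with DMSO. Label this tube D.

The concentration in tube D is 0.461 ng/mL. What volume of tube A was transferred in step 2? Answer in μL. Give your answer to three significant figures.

70.0 μL

Step 1: 75 μL brought to 300 μL → factor 300/75 = 4
Step 2: v brought to 700 μL → factor = 700 μL/v
Step 3: 50 μL brought to 0.75 mL → factor 750/50 = 15
Step 4: 0.65 mL brought to 2350 μL → factor 2.35/0.65 = 3.6154
Product of known-step factors = 216.92
Overall factor = 1.00 μg/mL / (0.461 ng/mL) = 2169.2
Step-2 factor = 2169.2 / 216.92 = 9.9998
v = 700 μL / 9.9998 = 70.0 μL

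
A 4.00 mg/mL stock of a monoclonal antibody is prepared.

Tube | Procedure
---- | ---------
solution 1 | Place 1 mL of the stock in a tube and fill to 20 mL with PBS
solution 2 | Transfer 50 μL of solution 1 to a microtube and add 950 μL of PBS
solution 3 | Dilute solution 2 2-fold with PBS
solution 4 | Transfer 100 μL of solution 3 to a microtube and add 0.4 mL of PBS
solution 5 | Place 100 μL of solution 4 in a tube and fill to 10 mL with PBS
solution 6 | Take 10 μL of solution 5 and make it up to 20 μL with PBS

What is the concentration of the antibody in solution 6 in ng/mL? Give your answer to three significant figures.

Step 1: 1 mL brought to 20 mL → factor 20/1 = 20
Step 2: 50 μL + 950 μL = 1000 μL total → factor 1000/50 = 20
Step 3: 2-fold → factor 2
Step 4: 100 μL + 0.4 mL = 500 μL total → factor 500/100 = 5
Step 5: 100 μL brought to 10 mL → factor 10000/100 = 100
Step 6: 10 μL brought to 20 μL → factor 20/10 = 2
Overall dilution factor = 20 × 20 × 2 × 5 × 100 × 2 = 8 × 10^5
Final = 4.00 mg/mL / 8 × 10^5 = 5.000 × 10^-6 mg/mL = 5.00 ng/mL

5.00 ng/mL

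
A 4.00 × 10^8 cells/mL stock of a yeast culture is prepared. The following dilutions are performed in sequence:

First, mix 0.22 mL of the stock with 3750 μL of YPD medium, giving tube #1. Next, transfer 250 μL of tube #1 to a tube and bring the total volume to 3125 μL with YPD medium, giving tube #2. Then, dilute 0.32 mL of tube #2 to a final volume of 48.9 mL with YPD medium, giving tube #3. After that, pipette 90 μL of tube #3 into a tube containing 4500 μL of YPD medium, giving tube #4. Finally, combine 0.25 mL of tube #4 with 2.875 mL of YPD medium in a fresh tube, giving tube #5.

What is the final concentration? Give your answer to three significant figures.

Step 1: 0.22 mL + 3750 μL = 3.97 mL total → factor 3.97/0.22 = 18.045
Step 2: 250 μL brought to 3125 μL → factor 3125/250 = 12.5
Step 3: 0.32 mL brought to 48.9 mL → factor 48.9/0.32 = 152.81
Step 4: 90 μL + 4500 μL = 4590 μL total → factor 4590/90 = 51
Step 5: 0.25 mL + 2.875 mL = 3.125 mL total → factor 3.125/0.25 = 12.5
Overall dilution factor = 18.045 × 12.5 × 152.81 × 51 × 12.5 = 2.1974 × 10^7
Final = 4.00 × 10^8 cells/mL / 2.1974 × 10^7 = 18.2 cells/mL

18.2 cells/mL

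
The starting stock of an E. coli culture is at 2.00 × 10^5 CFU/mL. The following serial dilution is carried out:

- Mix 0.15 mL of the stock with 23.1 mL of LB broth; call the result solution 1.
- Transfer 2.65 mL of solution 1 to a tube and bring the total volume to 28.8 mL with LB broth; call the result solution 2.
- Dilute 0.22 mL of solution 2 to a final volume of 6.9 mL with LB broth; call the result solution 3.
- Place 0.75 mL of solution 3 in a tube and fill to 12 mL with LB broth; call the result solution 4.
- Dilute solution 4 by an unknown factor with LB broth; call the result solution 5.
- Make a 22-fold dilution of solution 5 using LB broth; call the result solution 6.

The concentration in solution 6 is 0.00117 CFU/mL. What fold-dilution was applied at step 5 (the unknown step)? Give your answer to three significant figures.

9.19-fold

Step 1: 0.15 mL + 23.1 mL = 23.25 mL total → factor 23.25/0.15 = 155
Step 2: 2.65 mL brought to 28.8 mL → factor 28.8/2.65 = 10.868
Step 3: 0.22 mL brought to 6.9 mL → factor 6.9/0.22 = 31.364
Step 4: 0.75 mL brought to 12 mL → factor 12/0.75 = 16
Step 5: unknown factor x
Step 6: 22-fold → factor 22
Product of known-step factors = 1.8597 × 10^7
Overall factor = 2.00 × 10^5 CFU/mL / (0.00117 CFU/mL) = 1.7094 × 10^8
x = 1.7094 × 10^8 / 1.8597 × 10^7 = 9.19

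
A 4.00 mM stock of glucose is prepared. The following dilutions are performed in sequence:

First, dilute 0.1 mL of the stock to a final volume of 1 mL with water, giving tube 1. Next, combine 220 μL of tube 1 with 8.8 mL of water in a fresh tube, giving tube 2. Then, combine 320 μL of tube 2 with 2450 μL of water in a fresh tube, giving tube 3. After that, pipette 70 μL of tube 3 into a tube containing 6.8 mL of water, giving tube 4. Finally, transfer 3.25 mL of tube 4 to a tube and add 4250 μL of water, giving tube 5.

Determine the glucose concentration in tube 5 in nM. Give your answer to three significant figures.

4.98 nM

Step 1: 0.1 mL brought to 1 mL → factor 1/0.1 = 10
Step 2: 220 μL + 8.8 mL = 9020 μL total → factor 9020/220 = 41
Step 3: 320 μL + 2450 μL = 2770 μL total → factor 2770/320 = 8.6562
Step 4: 70 μL + 6.8 mL = 6870 μL total → factor 6870/70 = 98.143
Step 5: 3.25 mL + 4250 μL = 7.5 mL total → factor 7.5/3.25 = 2.3077
Overall dilution factor = 10 × 41 × 8.6562 × 98.143 × 2.3077 = 8.038 × 10^5
Final = 4.00 mM / 8.038 × 10^5 = 4.976 × 10^-6 mM = 4.98 nM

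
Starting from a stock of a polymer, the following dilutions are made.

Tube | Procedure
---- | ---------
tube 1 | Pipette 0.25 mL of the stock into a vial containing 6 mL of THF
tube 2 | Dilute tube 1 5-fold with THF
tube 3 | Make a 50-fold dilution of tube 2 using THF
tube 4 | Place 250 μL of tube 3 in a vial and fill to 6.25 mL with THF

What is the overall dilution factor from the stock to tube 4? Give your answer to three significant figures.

1.56 × 10^5

Step 1: 0.25 mL + 6 mL = 6.25 mL total → factor 6.25/0.25 = 25
Step 2: 5-fold → factor 5
Step 3: 50-fold → factor 50
Step 4: 250 μL brought to 6.25 mL → factor 6250/250 = 25
Overall dilution factor = 25 × 5 × 50 × 25 = 1.5625 × 10^5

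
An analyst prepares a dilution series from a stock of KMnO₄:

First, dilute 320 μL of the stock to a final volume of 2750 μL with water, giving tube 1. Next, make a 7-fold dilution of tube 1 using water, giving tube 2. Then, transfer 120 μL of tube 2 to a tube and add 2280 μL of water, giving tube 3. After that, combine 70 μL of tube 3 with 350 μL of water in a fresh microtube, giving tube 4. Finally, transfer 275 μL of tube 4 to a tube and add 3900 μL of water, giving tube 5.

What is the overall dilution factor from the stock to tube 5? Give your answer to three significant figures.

Step 1: 320 μL brought to 2750 μL → factor 2750/320 = 8.5938
Step 2: 7-fold → factor 7
Step 3: 120 μL + 2280 μL = 2400 μL total → factor 2400/120 = 20
Step 4: 70 μL + 350 μL = 420 μL total → factor 420/70 = 6
Step 5: 275 μL + 3900 μL = 4175 μL total → factor 4175/275 = 15.182
Overall dilution factor = 8.5938 × 7 × 20 × 6 × 15.182 = 1.0959 × 10^5

1.10 × 10^5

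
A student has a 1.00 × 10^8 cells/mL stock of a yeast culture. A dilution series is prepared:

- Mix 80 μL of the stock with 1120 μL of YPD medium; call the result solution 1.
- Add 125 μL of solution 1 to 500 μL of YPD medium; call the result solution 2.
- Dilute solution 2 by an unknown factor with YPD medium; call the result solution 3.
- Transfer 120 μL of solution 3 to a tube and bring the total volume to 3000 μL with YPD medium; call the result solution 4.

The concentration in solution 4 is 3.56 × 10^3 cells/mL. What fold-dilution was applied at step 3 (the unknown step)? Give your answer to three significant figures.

15.0-fold

Step 1: 80 μL + 1120 μL = 1200 μL total → factor 1200/80 = 15
Step 2: 125 μL + 500 μL = 625 μL total → factor 625/125 = 5
Step 3: unknown factor x
Step 4: 120 μL brought to 3000 μL → factor 3000/120 = 25
Product of known-step factors = 1875
Overall factor = 1.00 × 10^8 cells/mL / (3.56 × 10^3 cells/mL) = 28090
x = 28090 / 1875 = 15.0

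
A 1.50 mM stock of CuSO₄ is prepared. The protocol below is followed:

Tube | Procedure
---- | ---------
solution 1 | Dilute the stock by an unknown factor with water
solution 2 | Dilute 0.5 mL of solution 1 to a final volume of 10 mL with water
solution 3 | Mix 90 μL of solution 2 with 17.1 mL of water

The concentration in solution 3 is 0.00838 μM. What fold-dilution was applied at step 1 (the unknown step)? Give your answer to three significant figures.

46.9-fold

Step 1: unknown factor x
Step 2: 0.5 mL brought to 10 mL → factor 10/0.5 = 20
Step 3: 90 μL + 17.1 mL = 17190 μL total → factor 17190/90 = 191
Product of known-step factors = 3820
Overall factor = 1.50 mM / (0.00838 μM) = 1.79 × 10^5
x = 1.79 × 10^5 / 3820 = 46.9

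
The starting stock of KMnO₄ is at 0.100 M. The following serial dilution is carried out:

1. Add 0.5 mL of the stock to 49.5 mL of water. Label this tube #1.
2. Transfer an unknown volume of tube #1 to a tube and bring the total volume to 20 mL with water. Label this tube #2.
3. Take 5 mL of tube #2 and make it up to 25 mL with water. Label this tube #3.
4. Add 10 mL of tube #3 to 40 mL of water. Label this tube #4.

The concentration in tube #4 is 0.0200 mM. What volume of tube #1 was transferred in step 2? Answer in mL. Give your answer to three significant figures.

Step 1: 0.5 mL + 49.5 mL = 50 mL total → factor 50/0.5 = 100
Step 2: v brought to 20 mL → factor = 20 mL/v
Step 3: 5 mL brought to 25 mL → factor 25/5 = 5
Step 4: 10 mL + 40 mL = 50 mL total → factor 50/10 = 5
Product of known-step factors = 2500
Overall factor = 0.100 M / (0.0200 mM) = 5000
Step-2 factor = 5000 / 2500 = 2
v = 20 mL / 2 = 10.0 mL

10.0 mL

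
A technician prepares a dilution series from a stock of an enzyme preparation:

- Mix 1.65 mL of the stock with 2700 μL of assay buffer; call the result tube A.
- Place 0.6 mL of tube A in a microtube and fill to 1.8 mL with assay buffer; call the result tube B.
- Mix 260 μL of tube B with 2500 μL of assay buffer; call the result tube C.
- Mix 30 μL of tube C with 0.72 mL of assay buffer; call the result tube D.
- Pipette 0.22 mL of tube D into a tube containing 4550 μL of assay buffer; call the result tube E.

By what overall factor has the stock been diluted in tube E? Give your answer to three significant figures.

Step 1: 1.65 mL + 2700 μL = 4.35 mL total → factor 4.35/1.65 = 2.6364
Step 2: 0.6 mL brought to 1.8 mL → factor 1.8/0.6 = 3
Step 3: 260 μL + 2500 μL = 2760 μL total → factor 2760/260 = 10.615
Step 4: 30 μL + 0.72 mL = 750 μL total → factor 750/30 = 25
Step 5: 0.22 mL + 4550 μL = 4.77 mL total → factor 4.77/0.22 = 21.682
Overall dilution factor = 2.6364 × 3 × 10.615 × 25 × 21.682 = 45509

4.55 × 10^4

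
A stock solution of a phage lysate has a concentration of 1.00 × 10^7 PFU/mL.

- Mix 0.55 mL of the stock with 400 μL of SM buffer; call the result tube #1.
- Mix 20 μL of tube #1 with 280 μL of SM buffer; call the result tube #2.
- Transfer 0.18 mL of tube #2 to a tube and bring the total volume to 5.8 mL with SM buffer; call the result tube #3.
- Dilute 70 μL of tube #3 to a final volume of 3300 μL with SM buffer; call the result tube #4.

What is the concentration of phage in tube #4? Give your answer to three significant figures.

254 PFU/mL

Step 1: 0.55 mL + 400 μL = 0.95 mL total → factor 0.95/0.55 = 1.7273
Step 2: 20 μL + 280 μL = 300 μL total → factor 300/20 = 15
Step 3: 0.18 mL brought to 5.8 mL → factor 5.8/0.18 = 32.222
Step 4: 70 μL brought to 3300 μL → factor 3300/70 = 47.143
Overall dilution factor = 1.7273 × 15 × 32.222 × 47.143 = 39357
Final = 1.00 × 10^7 PFU/mL / 39357 = 254 PFU/mL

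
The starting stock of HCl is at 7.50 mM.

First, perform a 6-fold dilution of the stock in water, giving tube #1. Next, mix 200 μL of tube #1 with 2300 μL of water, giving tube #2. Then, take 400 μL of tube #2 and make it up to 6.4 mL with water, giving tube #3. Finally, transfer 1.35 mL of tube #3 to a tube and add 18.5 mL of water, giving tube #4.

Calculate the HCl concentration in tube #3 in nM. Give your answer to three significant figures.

6.25 × 10^3 nM

Step 1: 6-fold → factor 6
Step 2: 200 μL + 2300 μL = 2500 μL total → factor 2500/200 = 12.5
Step 3: 400 μL brought to 6.4 mL → factor 6400/400 = 16
Dilution factor through tube #3 = 6 × 12.5 × 16 = 1200
[tube #3] = 7.50 mM / 1200 = 0.006250 mM = 6.25 × 10^3 nM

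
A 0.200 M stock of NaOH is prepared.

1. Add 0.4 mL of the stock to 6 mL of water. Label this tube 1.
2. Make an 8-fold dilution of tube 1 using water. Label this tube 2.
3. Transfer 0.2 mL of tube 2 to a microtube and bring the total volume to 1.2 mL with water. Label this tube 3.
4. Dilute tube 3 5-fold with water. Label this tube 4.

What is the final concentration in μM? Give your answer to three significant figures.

52.1 μM

Step 1: 0.4 mL + 6 mL = 6.4 mL total → factor 6.4/0.4 = 16
Step 2: 8-fold → factor 8
Step 3: 0.2 mL brought to 1.2 mL → factor 1.2/0.2 = 6
Step 4: 5-fold → factor 5
Overall dilution factor = 16 × 8 × 6 × 5 = 3840
Final = 0.200 M / 3840 = 5.208 × 10^-5 M = 52.1 μM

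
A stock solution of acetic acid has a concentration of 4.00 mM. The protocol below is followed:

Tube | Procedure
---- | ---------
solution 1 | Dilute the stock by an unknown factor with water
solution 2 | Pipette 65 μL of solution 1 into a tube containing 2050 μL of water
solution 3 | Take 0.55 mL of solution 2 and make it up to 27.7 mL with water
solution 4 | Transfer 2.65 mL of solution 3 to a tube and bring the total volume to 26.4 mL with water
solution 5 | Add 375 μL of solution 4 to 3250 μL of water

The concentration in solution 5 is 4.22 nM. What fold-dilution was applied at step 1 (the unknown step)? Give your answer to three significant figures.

Step 1: unknown factor x
Step 2: 65 μL + 2050 μL = 2115 μL total → factor 2115/65 = 32.538
Step 3: 0.55 mL brought to 27.7 mL → factor 27.7/0.55 = 50.364
Step 4: 2.65 mL brought to 26.4 mL → factor 26.4/2.65 = 9.9623
Step 5: 375 μL + 3250 μL = 3625 μL total → factor 3625/375 = 9.6667
Product of known-step factors = 1.5782 × 10^5
Overall factor = 4.00 mM / (4.22 nM) = 9.4787 × 10^5
x = 9.4787 × 10^5 / 1.5782 × 10^5 = 6.01

6.01-fold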